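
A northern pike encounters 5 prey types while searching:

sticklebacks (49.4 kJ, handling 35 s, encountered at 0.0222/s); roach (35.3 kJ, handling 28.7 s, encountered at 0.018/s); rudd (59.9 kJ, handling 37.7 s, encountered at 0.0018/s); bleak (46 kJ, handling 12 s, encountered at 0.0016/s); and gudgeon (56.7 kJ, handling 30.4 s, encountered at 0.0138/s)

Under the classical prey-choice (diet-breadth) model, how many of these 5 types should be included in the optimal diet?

5

Profitabilities (E/h, kJ/s): bleak 3.83, gudgeon 1.87, rudd 1.59, sticklebacks 1.41, roach 1.23. Add prey in this order while the next type's profitability exceeds the intake rate on those already taken.
Rate on top 1: 0.07221. gudgeon: 1.87 > 0.07221 → include.
Rate on top 2: 0.595. rudd: 1.59 > 0.595 → include.
Rate on top 3: 0.6398. sticklebacks: 1.41 > 0.6398 → include.
Rate on top 4: 0.9023. roach: 1.23 > 0.9023 → include.
Optimal diet: bleak, gudgeon, rudd, sticklebacks, roach — 5 of 5 types.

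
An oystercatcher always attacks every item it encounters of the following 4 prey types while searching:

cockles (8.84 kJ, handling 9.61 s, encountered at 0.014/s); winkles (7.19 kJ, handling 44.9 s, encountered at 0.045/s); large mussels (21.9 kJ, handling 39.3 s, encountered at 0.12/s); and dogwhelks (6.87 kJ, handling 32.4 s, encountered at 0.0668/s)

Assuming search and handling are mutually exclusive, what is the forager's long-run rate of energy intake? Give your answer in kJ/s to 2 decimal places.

R = (0.014×8.84 + 0.045×7.19 + 0.12×21.9 + 0.0668×6.87) / (1 + 0.014×9.61 + 0.045×44.9 + 0.12×39.3 + 0.0668×32.4) = 3.534/10.04 = 0.3522 kJ/s.

0.35 kJ/s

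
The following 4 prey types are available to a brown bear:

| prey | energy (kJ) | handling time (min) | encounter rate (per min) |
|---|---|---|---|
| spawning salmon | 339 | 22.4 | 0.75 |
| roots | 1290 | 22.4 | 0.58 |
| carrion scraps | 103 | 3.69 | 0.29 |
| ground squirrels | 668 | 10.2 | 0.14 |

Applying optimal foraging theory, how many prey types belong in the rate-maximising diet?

2

E/h in descending order: ground squirrels 65.5, roots 57.6, carrion scraps 27.9, spawning salmon 15.1 kJ/min. The optimal diet is the largest prefix of this list for which every included type satisfies E_i/h_i > R on the types above it.
Rate on top 1: 38.52. roots: 57.6 > 38.52 → include.
Rate on top 2: 54.59. carrion scraps: 27.9 < 54.59 → exclude; stop.
Optimal diet: ground squirrels, roots — 2 of 4 types.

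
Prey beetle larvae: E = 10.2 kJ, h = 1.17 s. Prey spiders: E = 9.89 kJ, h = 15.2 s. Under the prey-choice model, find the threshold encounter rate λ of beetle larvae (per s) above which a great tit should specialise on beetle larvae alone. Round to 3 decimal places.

Drop spiders once their profitability E₂/h₂ falls below the rate achievable on beetle larvae alone: E₂/h₂ = λE₁/(1 + λh₁).
Solve for λ: λE₁h₂ = E₂(1 + λh₁) → λ(E₁h₂ − E₂h₁) = E₂ → λ = E₂/(E₁h₂ − E₂h₁).
λ = 9.89/(10.2×15.2 − 9.89×1.17) = 9.89/143.5 = 0.06893 per s.

0.069 per s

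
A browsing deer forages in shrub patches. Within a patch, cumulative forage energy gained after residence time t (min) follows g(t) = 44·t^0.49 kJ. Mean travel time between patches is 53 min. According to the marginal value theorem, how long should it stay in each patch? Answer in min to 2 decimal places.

Maximise g(t)/(T+t): set derivative to zero → g'(t)(T+t) = g(t).
g'(t) = 0.49·44·t^-0.51. Setting 0.49·44·t^-0.51 = 44·t^0.49/(53+t) gives 0.49(53+t) = t, so 0.51·t = 0.49×53.
t* = 0.49×53/0.51 = 50.92 min.

50.92 min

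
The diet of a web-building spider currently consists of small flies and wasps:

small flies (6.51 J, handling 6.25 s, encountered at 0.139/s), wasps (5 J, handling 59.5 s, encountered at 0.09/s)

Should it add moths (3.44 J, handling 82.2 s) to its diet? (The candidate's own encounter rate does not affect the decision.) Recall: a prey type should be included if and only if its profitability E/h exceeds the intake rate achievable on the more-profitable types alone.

On small flies and wasps alone, R = ΣλE/(1+Σλh) = 1.355/7.224 = 0.1876 J/s.
Profitability of moths: 3.44/82.2 = 0.04185 J/s.
Since 0.04185 < R, time spent handling moths is better spent searching.

No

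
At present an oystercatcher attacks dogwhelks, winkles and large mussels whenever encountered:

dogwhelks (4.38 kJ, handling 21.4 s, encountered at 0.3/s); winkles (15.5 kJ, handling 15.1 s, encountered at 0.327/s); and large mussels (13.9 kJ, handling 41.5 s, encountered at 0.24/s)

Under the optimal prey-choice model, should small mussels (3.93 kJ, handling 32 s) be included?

Intake rate on the current diet: R = (0.3×4.38 + 0.327×15.5 + 0.24×13.9) / (1 + 0.3×21.4 + 0.327×15.1 + 0.24×41.5) = 9.719/22.32 = 0.4355 kJ/s.
Profitability of small mussels: 3.93/32 = 0.1228 kJ/s.
0.1228 < 0.4355, so adding small mussels would lower the average — exclude it.

No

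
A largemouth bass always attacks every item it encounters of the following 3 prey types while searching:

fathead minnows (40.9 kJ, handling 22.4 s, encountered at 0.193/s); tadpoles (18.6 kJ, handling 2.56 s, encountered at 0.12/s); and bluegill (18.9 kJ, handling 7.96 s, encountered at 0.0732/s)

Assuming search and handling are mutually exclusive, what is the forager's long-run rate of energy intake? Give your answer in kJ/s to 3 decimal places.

Energy encountered per unit search time: 0.193×40.9 + 0.12×18.6 + 0.0732×18.9 = 11.51 kJ/s.
Handling time per unit search time: 0.193×22.4 + 0.12×2.56 + 0.0732×7.96 = 5.213.
Rate = 11.51/(1 + 5.213) = 1.852 kJ/s.

1.852 kJ/s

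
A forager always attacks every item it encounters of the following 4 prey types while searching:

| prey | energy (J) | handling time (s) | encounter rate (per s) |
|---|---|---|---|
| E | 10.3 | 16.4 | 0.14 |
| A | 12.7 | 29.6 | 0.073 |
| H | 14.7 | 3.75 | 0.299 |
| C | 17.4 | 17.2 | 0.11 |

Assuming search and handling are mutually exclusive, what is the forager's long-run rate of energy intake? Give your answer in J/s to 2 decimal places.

1.02 J/s

R = (0.14×10.3 + 0.073×12.7 + 0.299×14.7 + 0.11×17.4) / (1 + 0.14×16.4 + 0.073×29.6 + 0.299×3.75 + 0.11×17.2) = 8.678/8.47 = 1.025 J/s.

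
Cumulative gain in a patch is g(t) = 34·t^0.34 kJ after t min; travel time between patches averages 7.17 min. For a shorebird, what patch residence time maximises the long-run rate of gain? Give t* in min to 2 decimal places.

3.69 min

Maximise g(t)/(T+t): set derivative to zero → g'(t)(T+t) = g(t).
g'(t) = 0.34·34·t^-0.66. Setting 0.34·34·t^-0.66 = 34·t^0.34/(7.17+t) gives 0.34(7.17+t) = t, so 0.66·t = 0.34×7.17.
t* = 0.34×7.17/0.66 = 3.694 min.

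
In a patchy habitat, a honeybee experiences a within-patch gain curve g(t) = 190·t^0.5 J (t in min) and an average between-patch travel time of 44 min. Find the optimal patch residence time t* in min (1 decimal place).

44.0 min

By the marginal value theorem, leave when the instantaneous gain rate g'(t) equals the habitat-wide average g(t)/(T + t).
g'(t) = 0.5·190·t^-0.5. Setting 0.5·190·t^-0.5 = 190·t^0.5/(44+t) gives 0.5(44+t) = t, so 0.50·t = 0.5×44.
t* = 0.5×44/0.50 = 44 min.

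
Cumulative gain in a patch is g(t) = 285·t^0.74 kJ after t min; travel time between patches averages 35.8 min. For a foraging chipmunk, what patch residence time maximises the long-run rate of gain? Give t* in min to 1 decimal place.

By the marginal value theorem, leave when the instantaneous gain rate g'(t) equals the habitat-wide average g(t)/(T + t).
g'(t) = 0.74·285·t^-0.26. Setting 0.74·285·t^-0.26 = 285·t^0.74/(35.8+t) gives 0.74(35.8+t) = t, so 0.26·t = 0.74×35.8.
t* = 0.74×35.8/0.26 = 101.9 min.

101.9 min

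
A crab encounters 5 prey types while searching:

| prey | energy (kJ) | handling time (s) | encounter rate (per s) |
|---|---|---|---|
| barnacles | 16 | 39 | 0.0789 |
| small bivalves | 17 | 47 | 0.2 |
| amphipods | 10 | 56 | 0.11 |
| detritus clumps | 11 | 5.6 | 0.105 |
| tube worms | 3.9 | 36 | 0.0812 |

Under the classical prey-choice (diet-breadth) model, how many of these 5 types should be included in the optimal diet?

Rank by E/h (kJ/s): detritus clumps 1.96, barnacles 0.41, small bivalves 0.362, amphipods 0.179, tube worms 0.108. Include each in turn until the next type's E/h falls below the running intake rate.
Rate on top 1: 0.7273. barnacles: 0.41 < 0.7273 → exclude; stop.
Optimal diet: detritus clumps — 1 of 5 types.

1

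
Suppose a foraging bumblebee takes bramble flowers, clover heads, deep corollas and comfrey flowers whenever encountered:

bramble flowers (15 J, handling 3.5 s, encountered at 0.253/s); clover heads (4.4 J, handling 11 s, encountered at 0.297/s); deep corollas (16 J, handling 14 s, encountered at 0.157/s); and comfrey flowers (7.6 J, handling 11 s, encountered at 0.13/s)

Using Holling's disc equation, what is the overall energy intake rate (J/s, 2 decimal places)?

0.98 J/s

R = Σλ_iE_i / (1 + Σλ_ih_i)
Numerator: 0.253×15 + 0.297×4.4 + 0.157×16 + 0.13×7.6 = 8.602
Denominator: 1 + 0.253×3.5 + 0.297×11 + 0.157×14 + 0.13×11 = 8.78
R = 8.602/8.78 = 0.9796 J/s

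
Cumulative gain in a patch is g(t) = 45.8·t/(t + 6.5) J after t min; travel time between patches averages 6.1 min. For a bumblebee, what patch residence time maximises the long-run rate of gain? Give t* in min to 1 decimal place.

Optimal t* satisfies g'(t*) = g(t*)/(T + t*).
g'(t) = 45.8·6.5/(t + 6.5)². Setting 45.8·6.5/(t+6.5)² = 45.8t/[(t+6.5)(6.1+t)] gives 6.5(6.1+t) = t(t+6.5), so t² = 6.5×6.1 = 39.65.
t* = √39.65 = 6.297 min.

6.3 min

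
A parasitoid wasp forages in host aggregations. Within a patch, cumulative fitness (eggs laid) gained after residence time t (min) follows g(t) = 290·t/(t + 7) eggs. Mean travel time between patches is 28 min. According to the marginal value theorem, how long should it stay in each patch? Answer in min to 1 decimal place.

Optimal t* satisfies g'(t*) = g(t*)/(T + t*).
g'(t) = 290·7/(t + 7)². Setting 290·7/(t+7)² = 290t/[(t+7)(28+t)] gives 7(28+t) = t(t+7), so t² = 7×28 = 196.
t* = √196 = 14 min.

14.0 min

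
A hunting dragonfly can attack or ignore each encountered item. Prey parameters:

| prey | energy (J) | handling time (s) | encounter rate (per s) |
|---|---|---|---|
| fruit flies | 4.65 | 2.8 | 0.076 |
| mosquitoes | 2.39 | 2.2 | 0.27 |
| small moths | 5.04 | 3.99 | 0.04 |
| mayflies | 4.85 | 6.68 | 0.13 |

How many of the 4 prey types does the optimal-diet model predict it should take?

4

Profitabilities (E/h, J/s): fruit flies 1.66, small moths 1.26, mosquitoes 1.09, mayflies 0.726. Add prey in this order while the next type's profitability exceeds the intake rate on those already taken.
Rate on top 1: 0.2914. small moths: 1.26 > 0.2914 → include.
Rate on top 2: 0.4044. mosquitoes: 1.09 > 0.4044 → include.
Rate on top 3: 0.6104. mayflies: 0.726 > 0.6104 → include.
Optimal diet: fruit flies, small moths, mosquitoes, mayflies — 4 of 4 types.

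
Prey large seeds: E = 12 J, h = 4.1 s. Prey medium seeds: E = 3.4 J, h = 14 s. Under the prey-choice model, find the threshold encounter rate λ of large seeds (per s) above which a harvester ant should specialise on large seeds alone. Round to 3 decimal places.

At the threshold, the rate on large seeds alone equals the profitability of medium seeds: λ·12/(1 + λ·4.1) = 3.4/14 = 0.2429.
Rearranging, λ(12 − 0.2429×4.1) = 0.2429, so λ = 0.2429/11 = 0.02207 per s.

0.022 per s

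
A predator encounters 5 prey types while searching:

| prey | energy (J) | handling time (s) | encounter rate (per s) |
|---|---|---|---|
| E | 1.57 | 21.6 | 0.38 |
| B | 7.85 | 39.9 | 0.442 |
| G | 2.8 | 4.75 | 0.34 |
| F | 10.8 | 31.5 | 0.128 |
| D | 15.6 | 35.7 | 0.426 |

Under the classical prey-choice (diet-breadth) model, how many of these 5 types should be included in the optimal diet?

E/h in descending order: G 0.589, D 0.437, F 0.343, B 0.197, E 0.0727 J/s. The optimal diet is the largest prefix of this list for which every included type satisfies E_i/h_i > R on the types above it.
Rate on top 1: 0.3641. D: 0.437 > 0.3641 → include.
Rate on top 2: 0.4263. F: 0.343 < 0.4263 → exclude; stop.
Optimal diet: G, D — 2 of 5 types.

2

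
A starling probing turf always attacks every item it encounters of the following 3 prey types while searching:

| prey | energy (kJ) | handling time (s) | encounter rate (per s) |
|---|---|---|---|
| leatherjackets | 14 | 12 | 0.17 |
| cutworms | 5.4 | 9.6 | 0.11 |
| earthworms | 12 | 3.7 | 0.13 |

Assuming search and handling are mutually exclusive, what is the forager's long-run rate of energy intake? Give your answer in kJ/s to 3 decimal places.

Energy encountered per unit search time: 0.17×14 + 0.11×5.4 + 0.13×12 = 4.534 kJ/s.
Handling time per unit search time: 0.17×12 + 0.11×9.6 + 0.13×3.7 = 3.577.
Rate = 4.534/(1 + 3.577) = 0.9906 kJ/s.

0.991 kJ/s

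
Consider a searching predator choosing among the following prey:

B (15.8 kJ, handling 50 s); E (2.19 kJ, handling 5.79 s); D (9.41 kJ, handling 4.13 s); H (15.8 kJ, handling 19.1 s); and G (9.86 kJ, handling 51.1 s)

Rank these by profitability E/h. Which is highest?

In descending order of E/h:
D: 9.41/4.13 = 2.28 kJ/s
H: 15.8/19.1 = 0.827 kJ/s
E: 2.19/5.79 = 0.378 kJ/s
B: 15.8/50 = 0.316 kJ/s
G: 9.86/51.1 = 0.193 kJ/s

D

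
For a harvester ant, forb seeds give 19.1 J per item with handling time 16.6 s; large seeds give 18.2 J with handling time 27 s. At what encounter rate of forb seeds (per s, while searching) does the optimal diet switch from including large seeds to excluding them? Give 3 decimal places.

0.085 per s

At the threshold, the rate on forb seeds alone equals the profitability of large seeds: λ·19.1/(1 + λ·16.6) = 18.2/27 = 0.6741.
Rearranging, λ(19.1 − 0.6741×16.6) = 0.6741, so λ = 0.6741/7.91 = 0.08521 per s.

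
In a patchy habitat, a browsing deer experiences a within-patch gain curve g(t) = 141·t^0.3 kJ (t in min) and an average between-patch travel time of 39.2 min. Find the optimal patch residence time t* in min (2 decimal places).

By the marginal value theorem, leave when the instantaneous gain rate g'(t) equals the habitat-wide average g(t)/(T + t).
g'(t) = 0.3·141·t^-0.7. Setting 0.3·141·t^-0.7 = 141·t^0.3/(39.2+t) gives 0.3(39.2+t) = t, so 0.70·t = 0.3×39.2.
t* = 0.3×39.2/0.70 = 16.8 min.

16.80 min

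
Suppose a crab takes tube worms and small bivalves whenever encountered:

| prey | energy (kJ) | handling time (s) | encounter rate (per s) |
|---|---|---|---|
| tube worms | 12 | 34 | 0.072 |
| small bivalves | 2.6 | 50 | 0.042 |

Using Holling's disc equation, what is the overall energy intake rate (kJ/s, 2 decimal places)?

R = (0.072×12 + 0.042×2.6) / (1 + 0.072×34 + 0.042×50) = 0.9732/5.548 = 0.1754 kJ/s.

0.18 kJ/s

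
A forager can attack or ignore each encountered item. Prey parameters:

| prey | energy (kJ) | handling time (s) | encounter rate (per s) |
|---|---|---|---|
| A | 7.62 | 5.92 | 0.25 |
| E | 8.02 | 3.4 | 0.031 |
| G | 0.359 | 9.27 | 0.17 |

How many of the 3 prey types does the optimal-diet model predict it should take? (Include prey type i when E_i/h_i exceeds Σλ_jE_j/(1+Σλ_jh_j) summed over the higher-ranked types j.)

Rank by E/h (kJ/s): E 2.36, A 1.29, G 0.0387. Include each in turn until the next type's E/h falls below the running intake rate.
Rate on top 1: 0.2249. A: 1.29 > 0.2249 → include.
Rate on top 2: 0.833. G: 0.0387 < 0.833 → exclude; stop.
Optimal diet: E, A — 2 of 3 types.

2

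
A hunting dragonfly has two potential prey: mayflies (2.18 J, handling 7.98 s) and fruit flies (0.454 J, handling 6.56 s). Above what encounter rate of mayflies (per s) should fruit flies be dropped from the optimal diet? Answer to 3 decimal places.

0.043 per s

Drop fruit flies once their profitability E₂/h₂ falls below the rate achievable on mayflies alone: E₂/h₂ = λE₁/(1 + λh₁).
Solve for λ: λE₁h₂ = E₂(1 + λh₁) → λ(E₁h₂ − E₂h₁) = E₂ → λ = E₂/(E₁h₂ − E₂h₁).
λ = 0.454/(2.18×6.56 − 0.454×7.98) = 0.454/10.68 = 0.04252 per s.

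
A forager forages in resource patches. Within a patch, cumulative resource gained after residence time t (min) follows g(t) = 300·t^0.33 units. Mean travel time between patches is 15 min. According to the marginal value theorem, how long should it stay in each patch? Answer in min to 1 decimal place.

By the marginal value theorem, leave when the instantaneous gain rate g'(t) equals the habitat-wide average g(t)/(T + t).
g'(t) = 0.33·300·t^-0.67. Setting 0.33·300·t^-0.67 = 300·t^0.33/(15+t) gives 0.33(15+t) = t, so 0.67·t = 0.33×15.
t* = 0.33×15/0.67 = 7.388 min.

7.4 min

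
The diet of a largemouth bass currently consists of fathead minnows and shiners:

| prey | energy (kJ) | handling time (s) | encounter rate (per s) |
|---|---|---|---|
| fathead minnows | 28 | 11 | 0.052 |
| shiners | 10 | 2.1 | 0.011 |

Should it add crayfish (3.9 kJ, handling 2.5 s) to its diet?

On fathead minnows and shiners alone, R = ΣλE/(1+Σλh) = 1.566/1.595 = 0.9818 kJ/s.
crayfish: E/h = 3.9/2.5 = 1.56 kJ/s.
Since 1.56 > R, including crayfish increases the long-run rate.

Yes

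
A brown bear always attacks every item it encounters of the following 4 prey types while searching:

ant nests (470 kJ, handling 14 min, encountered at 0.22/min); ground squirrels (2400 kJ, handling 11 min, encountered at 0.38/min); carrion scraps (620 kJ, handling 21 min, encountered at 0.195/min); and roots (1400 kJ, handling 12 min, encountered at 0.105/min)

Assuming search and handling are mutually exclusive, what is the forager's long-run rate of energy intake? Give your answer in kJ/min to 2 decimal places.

R = (0.22×470 + 0.38×2400 + 0.195×620 + 0.105×1400) / (1 + 0.22×14 + 0.38×11 + 0.195×21 + 0.105×12) = 1283/13.62 = 94.26 kJ/min.

94.26 kJ/min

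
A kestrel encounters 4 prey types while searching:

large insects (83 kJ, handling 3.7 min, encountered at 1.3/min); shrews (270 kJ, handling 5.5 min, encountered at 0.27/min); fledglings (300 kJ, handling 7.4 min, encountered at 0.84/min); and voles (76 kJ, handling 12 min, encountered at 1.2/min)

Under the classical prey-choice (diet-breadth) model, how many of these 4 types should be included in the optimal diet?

2

Profitabilities (E/h, kJ/min): shrews 49.1, fledglings 40.5, large insects 22.4, voles 6.33. Add prey in this order while the next type's profitability exceeds the intake rate on those already taken.
Rate on top 1: 29.34. fledglings: 40.5 > 29.34 → include.
Rate on top 2: 37.34. large insects: 22.4 < 37.34 → exclude; stop.
Optimal diet: shrews, fledglings — 2 of 4 types.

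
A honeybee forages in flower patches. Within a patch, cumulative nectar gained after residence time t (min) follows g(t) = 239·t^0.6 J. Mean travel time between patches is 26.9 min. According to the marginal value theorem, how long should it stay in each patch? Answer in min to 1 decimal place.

40.3 min

By the marginal value theorem, leave when the instantaneous gain rate g'(t) equals the habitat-wide average g(t)/(T + t).
g'(t) = 0.6·239·t^-0.4. Setting 0.6·239·t^-0.4 = 239·t^0.6/(26.9+t) gives 0.6(26.9+t) = t, so 0.40·t = 0.6×26.9.
t* = 0.6×26.9/0.40 = 40.35 min.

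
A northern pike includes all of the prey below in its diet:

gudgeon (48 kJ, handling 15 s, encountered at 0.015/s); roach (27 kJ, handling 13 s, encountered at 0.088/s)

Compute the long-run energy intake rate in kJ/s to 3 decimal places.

1.307 kJ/s

Energy encountered per unit search time: 0.015×48 + 0.088×27 = 3.096 kJ/s.
Handling time per unit search time: 0.015×15 + 0.088×13 = 1.369.
Rate = 3.096/(1 + 1.369) = 1.307 kJ/s.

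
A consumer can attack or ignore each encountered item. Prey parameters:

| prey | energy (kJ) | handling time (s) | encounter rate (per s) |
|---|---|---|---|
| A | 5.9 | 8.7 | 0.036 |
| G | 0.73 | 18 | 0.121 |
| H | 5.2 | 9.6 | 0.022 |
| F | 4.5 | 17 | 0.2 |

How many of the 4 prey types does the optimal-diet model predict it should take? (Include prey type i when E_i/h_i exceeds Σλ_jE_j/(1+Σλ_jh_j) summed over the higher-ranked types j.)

3

Rank by E/h (kJ/s): A 0.678, H 0.542, F 0.265, G 0.0406. Include each in turn until the next type's E/h falls below the running intake rate.
Rate on top 1: 0.1617. H: 0.542 > 0.1617 → include.
Rate on top 2: 0.2144. F: 0.265 > 0.2144 → include.
Rate on top 3: 0.2491. G: 0.0406 < 0.2491 → exclude; stop.
Optimal diet: A, H, F — 3 of 4 types.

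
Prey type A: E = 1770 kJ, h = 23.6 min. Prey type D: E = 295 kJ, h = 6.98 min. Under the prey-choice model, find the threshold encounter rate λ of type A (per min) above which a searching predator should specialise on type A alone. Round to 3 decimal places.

The zero-one rule: include type D iff E₂/h₂ > λE₁/(1+λh₁). Equality gives the switch point.
λE₁h₂ = E₂ + λE₂h₁ ⇒ λ = E₂/(E₁h₂ − E₂h₁) = 295/(1.235e+04 − 6962) = 0.0547 per min.

0.055 per min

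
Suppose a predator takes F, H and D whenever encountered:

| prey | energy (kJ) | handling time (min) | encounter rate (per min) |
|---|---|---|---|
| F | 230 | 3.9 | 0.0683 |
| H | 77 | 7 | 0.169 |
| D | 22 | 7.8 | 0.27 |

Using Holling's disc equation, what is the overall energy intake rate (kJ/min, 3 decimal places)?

R = (0.0683×230 + 0.169×77 + 0.27×22) / (1 + 0.0683×3.9 + 0.169×7 + 0.27×7.8) = 34.66/4.555 = 7.609 kJ/min.

7.609 kJ/min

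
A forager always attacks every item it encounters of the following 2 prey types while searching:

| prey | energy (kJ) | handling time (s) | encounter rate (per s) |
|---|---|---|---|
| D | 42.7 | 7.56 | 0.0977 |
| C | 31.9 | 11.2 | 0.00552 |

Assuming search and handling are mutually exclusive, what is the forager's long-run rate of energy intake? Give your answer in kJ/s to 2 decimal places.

R = Σλ_iE_i / (1 + Σλ_ih_i)
Numerator: 0.0977×42.7 + 0.00552×31.9 = 4.348
Denominator: 1 + 0.0977×7.56 + 0.00552×11.2 = 1.8
R = 4.348/1.8 = 2.415 kJ/s

2.41 kJ/s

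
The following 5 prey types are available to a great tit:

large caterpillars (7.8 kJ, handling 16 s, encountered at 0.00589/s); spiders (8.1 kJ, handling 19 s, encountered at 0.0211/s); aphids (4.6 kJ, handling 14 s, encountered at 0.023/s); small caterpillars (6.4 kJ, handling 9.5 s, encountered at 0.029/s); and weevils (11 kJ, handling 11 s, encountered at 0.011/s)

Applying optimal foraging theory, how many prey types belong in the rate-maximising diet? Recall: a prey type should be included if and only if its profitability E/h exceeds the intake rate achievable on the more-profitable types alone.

5

Profitabilities (E/h, kJ/s): weevils 1, small caterpillars 0.674, large caterpillars 0.487, spiders 0.426, aphids 0.329. Add prey in this order while the next type's profitability exceeds the intake rate on those already taken.
Rate on top 1: 0.1079. small caterpillars: 0.674 > 0.1079 → include.
Rate on top 2: 0.2195. large caterpillars: 0.487 > 0.2195 → include.
Rate on top 3: 0.2365. spiders: 0.426 > 0.2365 → include.
Rate on top 4: 0.2767. aphids: 0.329 > 0.2767 → include.
Optimal diet: weevils, small caterpillars, large caterpillars, spiders, aphids — 5 of 5 types.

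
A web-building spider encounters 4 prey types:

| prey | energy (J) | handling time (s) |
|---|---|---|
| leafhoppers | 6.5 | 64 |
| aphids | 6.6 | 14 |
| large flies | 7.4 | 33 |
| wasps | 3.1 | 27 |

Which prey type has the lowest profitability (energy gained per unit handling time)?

Profitability E/h (J/s): leafhoppers = 6.5/64 = 0.102, aphids = 6.6/14 = 0.471, large flies = 7.4/33 = 0.224, wasps = 3.1/27 = 0.115.
Ranked: aphids > large flies > wasps > leafhoppers.

leafhoppers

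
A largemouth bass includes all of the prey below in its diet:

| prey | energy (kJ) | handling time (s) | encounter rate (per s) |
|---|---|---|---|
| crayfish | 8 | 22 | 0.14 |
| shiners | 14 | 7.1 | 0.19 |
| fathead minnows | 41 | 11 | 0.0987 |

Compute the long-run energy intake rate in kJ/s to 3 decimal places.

R = (0.14×8 + 0.19×14 + 0.0987×41) / (1 + 0.14×22 + 0.19×7.1 + 0.0987×11) = 7.827/6.515 = 1.201 kJ/s.

1.201 kJ/s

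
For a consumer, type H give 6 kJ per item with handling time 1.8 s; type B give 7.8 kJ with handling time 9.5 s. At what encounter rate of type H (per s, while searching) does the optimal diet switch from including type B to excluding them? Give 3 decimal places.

The zero-one rule: include type B iff E₂/h₂ > λE₁/(1+λh₁). Equality gives the switch point.
λE₁h₂ = E₂ + λE₂h₁ ⇒ λ = E₂/(E₁h₂ − E₂h₁) = 7.8/(57 − 14.04) = 0.1816 per s.

0.182 per s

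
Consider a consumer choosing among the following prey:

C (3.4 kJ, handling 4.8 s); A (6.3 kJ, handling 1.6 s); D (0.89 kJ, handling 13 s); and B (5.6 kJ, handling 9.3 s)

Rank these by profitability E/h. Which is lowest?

In descending order of E/h:
A: 6.3/1.6 = 3.94 kJ/s
C: 3.4/4.8 = 0.708 kJ/s
B: 5.6/9.3 = 0.602 kJ/s
D: 0.89/13 = 0.0685 kJ/s

D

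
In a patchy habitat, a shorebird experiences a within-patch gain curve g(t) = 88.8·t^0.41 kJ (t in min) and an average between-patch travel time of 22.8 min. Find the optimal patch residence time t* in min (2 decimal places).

15.84 min

By the marginal value theorem, leave when the instantaneous gain rate g'(t) equals the habitat-wide average g(t)/(T + t).
g'(t) = 0.41·88.8·t^-0.59. Setting 0.41·88.8·t^-0.59 = 88.8·t^0.41/(22.8+t) gives 0.41(22.8+t) = t, so 0.59·t = 0.41×22.8.
t* = 0.41×22.8/0.59 = 15.84 min.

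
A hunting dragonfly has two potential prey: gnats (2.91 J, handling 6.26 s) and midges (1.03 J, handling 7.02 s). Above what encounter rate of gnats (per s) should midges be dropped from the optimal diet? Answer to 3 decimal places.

0.074 per s

The zero-one rule: include midges iff E₂/h₂ > λE₁/(1+λh₁). Equality gives the switch point.
λE₁h₂ = E₂ + λE₂h₁ ⇒ λ = E₂/(E₁h₂ − E₂h₁) = 1.03/(20.43 − 6.448) = 0.07367 per s.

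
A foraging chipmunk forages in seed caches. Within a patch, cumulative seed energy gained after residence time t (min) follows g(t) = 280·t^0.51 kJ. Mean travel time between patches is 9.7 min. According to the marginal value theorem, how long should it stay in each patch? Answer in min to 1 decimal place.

Optimal t* satisfies g'(t*) = g(t*)/(T + t*).
g'(t) = 0.51·280·t^-0.49. Setting 0.51·280·t^-0.49 = 280·t^0.51/(9.7+t) gives 0.51(9.7+t) = t, so 0.49·t = 0.51×9.7.
t* = 0.51×9.7/0.49 = 10.1 min.

10.1 min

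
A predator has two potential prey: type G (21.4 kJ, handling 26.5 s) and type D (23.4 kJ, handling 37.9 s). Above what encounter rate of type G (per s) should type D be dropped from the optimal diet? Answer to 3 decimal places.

Drop type D once their profitability E₂/h₂ falls below the rate achievable on type G alone: E₂/h₂ = λE₁/(1 + λh₁).
Solve for λ: λE₁h₂ = E₂(1 + λh₁) → λ(E₁h₂ − E₂h₁) = E₂ → λ = E₂/(E₁h₂ − E₂h₁).
λ = 23.4/(21.4×37.9 − 23.4×26.5) = 23.4/191 = 0.1225 per s.

0.123 per s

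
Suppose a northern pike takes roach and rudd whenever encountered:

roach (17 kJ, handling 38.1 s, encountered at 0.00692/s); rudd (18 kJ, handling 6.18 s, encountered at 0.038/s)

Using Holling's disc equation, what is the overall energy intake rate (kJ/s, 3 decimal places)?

R = Σλ_iE_i / (1 + Σλ_ih_i)
Numerator: 0.00692×17 + 0.038×18 = 0.8016
Denominator: 1 + 0.00692×38.1 + 0.038×6.18 = 1.498
R = 0.8016/1.498 = 0.535 kJ/s

0.535 kJ/s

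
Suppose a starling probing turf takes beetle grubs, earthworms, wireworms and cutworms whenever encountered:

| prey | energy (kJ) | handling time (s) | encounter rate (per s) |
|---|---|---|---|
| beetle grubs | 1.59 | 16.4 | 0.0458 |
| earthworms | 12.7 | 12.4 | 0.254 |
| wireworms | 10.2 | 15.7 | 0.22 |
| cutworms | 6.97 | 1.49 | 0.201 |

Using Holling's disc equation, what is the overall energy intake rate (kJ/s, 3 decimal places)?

0.802 kJ/s

R = Σλ_iE_i / (1 + Σλ_ih_i)
Numerator: 0.0458×1.59 + 0.254×12.7 + 0.22×10.2 + 0.201×6.97 = 6.944
Denominator: 1 + 0.0458×16.4 + 0.254×12.4 + 0.22×15.7 + 0.201×1.49 = 8.654
R = 6.944/8.654 = 0.8023 kJ/s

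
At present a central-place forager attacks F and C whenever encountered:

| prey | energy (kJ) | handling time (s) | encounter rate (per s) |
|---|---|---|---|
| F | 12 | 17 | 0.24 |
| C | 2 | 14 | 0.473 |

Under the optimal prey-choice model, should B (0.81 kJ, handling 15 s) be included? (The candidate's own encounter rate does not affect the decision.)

On F and C alone, R = ΣλE/(1+Σλh) = 3.826/11.7 = 0.327 kJ/s.
B: E/h = 0.81/15 = 0.054 kJ/s.
Since 0.054 < R, time spent handling B is better spent searching.

No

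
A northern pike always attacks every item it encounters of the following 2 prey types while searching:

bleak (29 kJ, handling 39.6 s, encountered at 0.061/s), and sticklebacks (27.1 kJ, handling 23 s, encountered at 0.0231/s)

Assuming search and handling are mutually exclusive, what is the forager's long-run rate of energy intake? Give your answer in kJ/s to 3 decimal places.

Energy encountered per unit search time: 0.061×29 + 0.0231×27.1 = 2.395 kJ/s.
Handling time per unit search time: 0.061×39.6 + 0.0231×23 = 2.947.
Rate = 2.395/(1 + 2.947) = 0.6068 kJ/s.

0.607 kJ/s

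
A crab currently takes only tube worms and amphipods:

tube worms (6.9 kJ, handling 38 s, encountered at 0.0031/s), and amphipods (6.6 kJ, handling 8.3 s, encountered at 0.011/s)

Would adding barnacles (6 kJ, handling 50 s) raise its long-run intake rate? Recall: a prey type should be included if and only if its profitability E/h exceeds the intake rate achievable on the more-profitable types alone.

On tube worms and amphipods alone, R = ΣλE/(1+Σλh) = 0.09399/1.209 = 0.07774 kJ/s.
Profitability of barnacles: 6/50 = 0.12 kJ/s.
Since 0.12 > R, including barnacles increases the long-run rate.

Yes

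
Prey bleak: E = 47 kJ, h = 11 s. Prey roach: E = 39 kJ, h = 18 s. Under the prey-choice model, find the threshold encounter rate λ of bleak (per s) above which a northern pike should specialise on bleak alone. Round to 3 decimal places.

Drop roach once their profitability E₂/h₂ falls below the rate achievable on bleak alone: E₂/h₂ = λE₁/(1 + λh₁).
Solve for λ: λE₁h₂ = E₂(1 + λh₁) → λ(E₁h₂ − E₂h₁) = E₂ → λ = E₂/(E₁h₂ − E₂h₁).
λ = 39/(47×18 − 39×11) = 39/417 = 0.09353 per s.

0.094 per s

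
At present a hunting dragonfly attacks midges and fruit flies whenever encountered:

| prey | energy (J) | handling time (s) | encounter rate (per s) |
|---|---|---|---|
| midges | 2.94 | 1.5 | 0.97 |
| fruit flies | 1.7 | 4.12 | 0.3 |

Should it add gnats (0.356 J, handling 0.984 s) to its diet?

Intake rate on the current diet: R = (0.97×2.94 + 0.3×1.7) / (1 + 0.97×1.5 + 0.3×4.12) = 3.362/3.691 = 0.9108 J/s.
gnats: E/h = 0.356/0.984 = 0.3618 J/s.
0.3618 < 0.9108, so adding gnats would lower the average — exclude it.

No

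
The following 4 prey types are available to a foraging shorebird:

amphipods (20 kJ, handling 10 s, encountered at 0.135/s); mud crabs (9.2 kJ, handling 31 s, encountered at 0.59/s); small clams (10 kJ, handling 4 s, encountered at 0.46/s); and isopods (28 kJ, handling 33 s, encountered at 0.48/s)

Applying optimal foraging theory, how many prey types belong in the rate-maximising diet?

2

Profitabilities (E/h, kJ/s): small clams 2.5, amphipods 2, isopods 0.848, mud crabs 0.297. Add prey in this order while the next type's profitability exceeds the intake rate on those already taken.
Rate on top 1: 1.62. amphipods: 2 > 1.62 → include.
Rate on top 2: 1.742. isopods: 0.848 < 1.742 → exclude; stop.
Optimal diet: small clams, amphipods — 2 of 4 types.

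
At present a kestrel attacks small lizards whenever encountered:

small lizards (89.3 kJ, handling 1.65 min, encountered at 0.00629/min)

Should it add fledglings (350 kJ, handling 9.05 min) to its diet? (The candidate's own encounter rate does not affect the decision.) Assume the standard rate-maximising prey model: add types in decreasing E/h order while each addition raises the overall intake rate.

Intake rate on the current diet: R = (0.00629×89.3) / (1 + 0.00629×1.65) = 0.5617/1.01 = 0.5559 kJ/min.
Profitability of fledglings: 350/9.05 = 38.67 kJ/min.
38.67 > 0.5559, so adding fledglings raises the average — include it.

Yes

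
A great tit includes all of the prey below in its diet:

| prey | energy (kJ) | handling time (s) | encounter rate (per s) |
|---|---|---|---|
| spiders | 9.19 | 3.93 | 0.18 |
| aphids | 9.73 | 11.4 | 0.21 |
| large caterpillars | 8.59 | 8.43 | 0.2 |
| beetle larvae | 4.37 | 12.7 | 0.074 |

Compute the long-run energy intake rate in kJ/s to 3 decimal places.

0.853 kJ/s

R = (0.18×9.19 + 0.21×9.73 + 0.2×8.59 + 0.074×4.37) / (1 + 0.18×3.93 + 0.21×11.4 + 0.2×8.43 + 0.074×12.7) = 5.739/6.727 = 0.8531 kJ/s.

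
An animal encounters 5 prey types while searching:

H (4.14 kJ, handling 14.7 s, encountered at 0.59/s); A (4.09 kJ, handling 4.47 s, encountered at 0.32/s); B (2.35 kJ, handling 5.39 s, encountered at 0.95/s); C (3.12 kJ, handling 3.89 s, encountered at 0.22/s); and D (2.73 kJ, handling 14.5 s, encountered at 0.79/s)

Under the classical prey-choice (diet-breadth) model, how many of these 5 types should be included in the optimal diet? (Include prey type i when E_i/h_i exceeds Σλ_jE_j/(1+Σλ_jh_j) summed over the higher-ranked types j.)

E/h in descending order: A 0.915, C 0.802, B 0.436, H 0.282, D 0.188 kJ/s. The optimal diet is the largest prefix of this list for which every included type satisfies E_i/h_i > R on the types above it.
Rate on top 1: 0.5385. C: 0.802 > 0.5385 → include.
Rate on top 2: 0.6071. B: 0.436 < 0.6071 → exclude; stop.
Optimal diet: A, C — 2 of 5 types.

2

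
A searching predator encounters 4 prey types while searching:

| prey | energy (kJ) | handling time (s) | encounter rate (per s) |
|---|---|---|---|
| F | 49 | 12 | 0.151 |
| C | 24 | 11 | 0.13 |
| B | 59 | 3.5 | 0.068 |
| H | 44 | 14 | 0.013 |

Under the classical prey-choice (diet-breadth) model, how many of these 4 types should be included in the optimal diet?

2

Profitabilities (E/h, kJ/s): B 16.9, F 4.08, H 3.14, C 2.18. Add prey in this order while the next type's profitability exceeds the intake rate on those already taken.
Rate on top 1: 3.241. F: 4.08 > 3.241 → include.
Rate on top 2: 3.741. H: 3.14 < 3.741 → exclude; stop.
Optimal diet: B, F — 2 of 4 types.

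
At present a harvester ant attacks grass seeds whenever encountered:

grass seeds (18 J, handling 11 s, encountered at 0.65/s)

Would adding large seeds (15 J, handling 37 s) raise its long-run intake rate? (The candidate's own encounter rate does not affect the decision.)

No

Intake rate on the current diet: R = (0.65×18) / (1 + 0.65×11) = 11.7/8.15 = 1.436 J/s.
large seeds: E/h = 15/37 = 0.4054 J/s.
0.4054 < 1.436, so adding large seeds would lower the average — exclude it.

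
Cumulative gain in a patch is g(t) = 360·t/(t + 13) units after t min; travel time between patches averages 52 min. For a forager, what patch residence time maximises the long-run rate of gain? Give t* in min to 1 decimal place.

Optimal t* satisfies g'(t*) = g(t*)/(T + t*).
g'(t) = 360·13/(t + 13)². Setting 360·13/(t+13)² = 360t/[(t+13)(52+t)] gives 13(52+t) = t(t+13), so t² = 13×52 = 676.
t* = √676 = 26 min.

26.0 min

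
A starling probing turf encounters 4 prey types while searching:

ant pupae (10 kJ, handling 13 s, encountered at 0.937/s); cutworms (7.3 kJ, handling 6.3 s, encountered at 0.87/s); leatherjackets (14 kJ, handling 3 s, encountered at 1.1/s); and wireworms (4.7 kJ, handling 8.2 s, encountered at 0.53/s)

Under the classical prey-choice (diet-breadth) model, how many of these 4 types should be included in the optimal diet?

E/h in descending order: leatherjackets 4.67, cutworms 1.16, ant pupae 0.769, wireworms 0.573 kJ/s. The optimal diet is the largest prefix of this list for which every included type satisfies E_i/h_i > R on the types above it.
Rate on top 1: 3.581. cutworms: 1.16 < 3.581 → exclude; stop.
Optimal diet: leatherjackets — 1 of 4 types.

1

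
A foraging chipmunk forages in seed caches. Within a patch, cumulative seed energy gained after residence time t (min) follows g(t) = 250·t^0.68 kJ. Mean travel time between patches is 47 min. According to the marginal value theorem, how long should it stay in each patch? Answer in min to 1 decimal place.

By the marginal value theorem, leave when the instantaneous gain rate g'(t) equals the habitat-wide average g(t)/(T + t).
g'(t) = 0.68·250·t^-0.32. Setting 0.68·250·t^-0.32 = 250·t^0.68/(47+t) gives 0.68(47+t) = t, so 0.32·t = 0.68×47.
t* = 0.68×47/0.32 = 99.88 min.

99.9 min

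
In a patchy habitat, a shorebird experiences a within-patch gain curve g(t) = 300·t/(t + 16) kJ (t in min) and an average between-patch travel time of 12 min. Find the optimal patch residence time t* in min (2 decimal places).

By the marginal value theorem, leave when the instantaneous gain rate g'(t) equals the habitat-wide average g(t)/(T + t).
g'(t) = 300·16/(t + 16)². Setting 300·16/(t+16)² = 300t/[(t+16)(12+t)] gives 16(12+t) = t(t+16), so t² = 16×12 = 192.
t* = √192 = 13.86 min.

13.86 min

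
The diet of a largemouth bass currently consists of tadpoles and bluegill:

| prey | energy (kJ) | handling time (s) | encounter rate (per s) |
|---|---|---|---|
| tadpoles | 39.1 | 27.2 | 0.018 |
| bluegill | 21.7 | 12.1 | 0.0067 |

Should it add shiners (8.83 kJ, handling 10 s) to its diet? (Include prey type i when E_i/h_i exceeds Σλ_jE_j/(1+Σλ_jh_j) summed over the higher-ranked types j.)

Yes

Intake rate on the current diet: R = (0.018×39.1 + 0.0067×21.7) / (1 + 0.018×27.2 + 0.0067×12.1) = 0.8492/1.571 = 0.5407 kJ/s.
shiners: E/h = 8.83/10 = 0.883 kJ/s.
0.883 > 0.5407, so adding shiners raises the average — include it.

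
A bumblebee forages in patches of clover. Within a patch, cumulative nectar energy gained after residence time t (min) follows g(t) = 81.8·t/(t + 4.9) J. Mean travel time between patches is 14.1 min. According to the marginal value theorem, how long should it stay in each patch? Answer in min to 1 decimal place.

8.3 min

Optimal t* satisfies g'(t*) = g(t*)/(T + t*).
g'(t) = 81.8·4.9/(t + 4.9)². Setting 81.8·4.9/(t+4.9)² = 81.8t/[(t+4.9)(14.1+t)] gives 4.9(14.1+t) = t(t+4.9), so t² = 4.9×14.1 = 69.09.
t* = √69.09 = 8.312 min.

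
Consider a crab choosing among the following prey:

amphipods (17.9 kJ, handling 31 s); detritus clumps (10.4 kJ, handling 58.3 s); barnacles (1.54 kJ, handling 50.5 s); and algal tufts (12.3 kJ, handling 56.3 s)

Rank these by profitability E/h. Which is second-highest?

Profitability E/h (kJ/s): amphipods = 17.9/31 = 0.577, detritus clumps = 10.4/58.3 = 0.178, barnacles = 1.54/50.5 = 0.0305, algal tufts = 12.3/56.3 = 0.218.
Ranked: amphipods > algal tufts > detritus clumps > barnacles.

algal tufts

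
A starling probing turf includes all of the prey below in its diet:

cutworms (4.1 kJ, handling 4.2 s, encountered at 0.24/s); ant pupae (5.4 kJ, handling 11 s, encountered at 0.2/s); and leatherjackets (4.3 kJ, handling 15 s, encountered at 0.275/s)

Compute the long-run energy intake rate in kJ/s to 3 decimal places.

0.390 kJ/s

R = (0.24×4.1 + 0.2×5.4 + 0.275×4.3) / (1 + 0.24×4.2 + 0.2×11 + 0.275×15) = 3.247/8.333 = 0.3896 kJ/s.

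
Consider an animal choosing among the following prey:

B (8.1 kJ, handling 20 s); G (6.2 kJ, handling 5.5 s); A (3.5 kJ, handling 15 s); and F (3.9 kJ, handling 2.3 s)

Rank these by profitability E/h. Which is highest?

Profitability E/h (kJ/s): B = 8.1/20 = 0.405, G = 6.2/5.5 = 1.13, A = 3.5/15 = 0.233, F = 3.9/2.3 = 1.7.
Ranked: F > G > B > A.

F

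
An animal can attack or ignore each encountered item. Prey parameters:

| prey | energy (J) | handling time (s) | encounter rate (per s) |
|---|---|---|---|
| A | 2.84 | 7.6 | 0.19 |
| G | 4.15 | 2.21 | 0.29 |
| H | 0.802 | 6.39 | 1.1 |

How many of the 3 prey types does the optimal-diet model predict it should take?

1

Profitabilities (E/h, J/s): G 1.88, A 0.374, H 0.126. Add prey in this order while the next type's profitability exceeds the intake rate on those already taken.
Rate on top 1: 0.7334. A: 0.374 < 0.7334 → exclude; stop.
Optimal diet: G — 1 of 3 types.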